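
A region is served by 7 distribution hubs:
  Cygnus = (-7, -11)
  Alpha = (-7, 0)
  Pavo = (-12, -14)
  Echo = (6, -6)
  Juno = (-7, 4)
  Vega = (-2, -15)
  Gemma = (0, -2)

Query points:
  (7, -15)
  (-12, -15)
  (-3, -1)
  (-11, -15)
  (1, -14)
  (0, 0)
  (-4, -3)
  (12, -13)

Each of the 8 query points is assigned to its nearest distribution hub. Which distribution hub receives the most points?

Gemma

(7, -15) — d² to each: Cygnus:212, Alpha:421, Pavo:362, Echo:82, Juno:557, Vega:81, Gemma:218 → nearest is Vega
(-12, -15) — d² to each: Cygnus:41, Alpha:250, Pavo:1, Echo:405, Juno:386, Vega:100, Gemma:313 → nearest is Pavo
(-3, -1) — d² to each: Cygnus:116, Alpha:17, Pavo:250, Echo:106, Juno:41, Vega:197, Gemma:10 → nearest is Gemma
(-11, -15) — d² to each: Cygnus:32, Alpha:241, Pavo:2, Echo:370, Juno:377, Vega:81, Gemma:290 → nearest is Pavo
(1, -14) — d² to each: Cygnus:73, Alpha:260, Pavo:169, Echo:89, Juno:388, Vega:10, Gemma:145 → nearest is Vega
(0, 0) — d² to each: Cygnus:170, Alpha:49, Pavo:340, Echo:72, Juno:65, Vega:229, Gemma:4 → nearest is Gemma
(-4, -3) — d² to each: Cygnus:73, Alpha:18, Pavo:185, Echo:109, Juno:58, Vega:148, Gemma:17 → nearest is Gemma
(12, -13) — d² to each: Cygnus:365, Alpha:530, Pavo:577, Echo:85, Juno:650, Vega:200, Gemma:265 → nearest is Echo
Tally — Pavo:2, Echo:1, Vega:2, Gemma:3. Gemma captures the most (3).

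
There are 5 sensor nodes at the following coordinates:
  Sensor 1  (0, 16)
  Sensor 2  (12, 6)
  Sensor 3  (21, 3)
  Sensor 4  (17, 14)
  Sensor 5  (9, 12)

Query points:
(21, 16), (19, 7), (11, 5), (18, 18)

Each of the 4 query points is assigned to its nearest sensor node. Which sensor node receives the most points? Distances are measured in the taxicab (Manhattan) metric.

Sensor 4

(21, 16) — d to each: Sensor 1:21, Sensor 2:19, Sensor 3:13, Sensor 4:6, Sensor 5:16 → nearest is Sensor 4
(19, 7) — d to each: Sensor 1:28, Sensor 2:8, Sensor 3:6, Sensor 4:9, Sensor 5:15 → nearest is Sensor 3
(11, 5) — d to each: Sensor 1:22, Sensor 2:2, Sensor 3:12, Sensor 4:15, Sensor 5:9 → nearest is Sensor 2
(18, 18) — d to each: Sensor 1:20, Sensor 2:18, Sensor 3:18, Sensor 4:5, Sensor 5:15 → nearest is Sensor 4
Tally — Sensor 2:1, Sensor 3:1, Sensor 4:2. Sensor 4 captures the most (2).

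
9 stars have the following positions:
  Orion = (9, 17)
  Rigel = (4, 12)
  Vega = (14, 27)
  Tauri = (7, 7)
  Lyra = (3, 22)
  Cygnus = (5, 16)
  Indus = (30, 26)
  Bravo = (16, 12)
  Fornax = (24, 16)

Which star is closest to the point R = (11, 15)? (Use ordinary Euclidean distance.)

Orion

Compare squared distances (the ordering matches that of the actual distances):
d²(R, Orion) = (11−9)² + (15−17)² = 4 + 4 = 8
d²(R, Rigel) = (11−4)² + (15−12)² = 49 + 9 = 58
d²(R, Vega) = (11−14)² + (15−27)² = 9 + 144 = 153
d²(R, Tauri) = (11−7)² + (15−7)² = 16 + 64 = 80
d²(R, Lyra) = (11−3)² + (15−22)² = 64 + 49 = 113
d²(R, Cygnus) = (11−5)² + (15−16)² = 36 + 1 = 37
d²(R, Indus) = (11−30)² + (15−26)² = 361 + 121 = 482
d²(R, Bravo) = (11−16)² + (15−12)² = 25 + 9 = 34
d²(R, Fornax) = (11−24)² + (15−16)² = 169 + 1 = 170
Orion is nearest.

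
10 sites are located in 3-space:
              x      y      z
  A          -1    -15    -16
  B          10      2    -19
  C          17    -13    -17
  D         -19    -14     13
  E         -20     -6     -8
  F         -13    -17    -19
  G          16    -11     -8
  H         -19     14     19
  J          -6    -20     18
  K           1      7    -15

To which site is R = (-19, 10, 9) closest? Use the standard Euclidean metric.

Compare squared distances (the ordering matches that of the actual distances):
|RA|² = (-19−(-1))² + (10−(-15))² + (9−(-16))² = 324 + 625 + 625 = 1574
|RB|² = (-19−10)² + (10−2)² + (9−(-19))² = 841 + 64 + 784 = 1689
|RC|² = (-19−17)² + (10−(-13))² + (9−(-17))² = 1296 + 529 + 676 = 2501
|RD|² = (-19−(-19))² + (10−(-14))² + (9−13)² = 0 + 576 + 16 = 592
|RE|² = (-19−(-20))² + (10−(-6))² + (9−(-8))² = 1 + 256 + 289 = 546
|RF|² = (-19−(-13))² + (10−(-17))² + (9−(-19))² = 36 + 729 + 784 = 1549
|RG|² = (-19−16)² + (10−(-11))² + (9−(-8))² = 1225 + 441 + 289 = 1955
|RH|² = (-19−(-19))² + (10−14)² + (9−19)² = 0 + 16 + 100 = 116
|RJ|² = (-19−(-6))² + (10−(-20))² + (9−18)² = 169 + 900 + 81 = 1150
|RK|² = (-19−1)² + (10−7)² + (9−(-15))² = 400 + 9 + 576 = 985
The smallest is to H, so R lies in the Voronoi region of H.

H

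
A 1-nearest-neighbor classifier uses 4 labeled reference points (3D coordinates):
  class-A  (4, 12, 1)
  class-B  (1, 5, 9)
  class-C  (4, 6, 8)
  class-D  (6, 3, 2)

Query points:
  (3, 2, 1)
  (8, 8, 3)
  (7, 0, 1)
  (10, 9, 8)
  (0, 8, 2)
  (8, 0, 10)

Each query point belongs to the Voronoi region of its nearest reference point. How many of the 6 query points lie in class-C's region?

2

(3, 2, 1) — d² to each: class-A:101, class-B:77, class-C:66, class-D:11 → nearest is class-D
(8, 8, 3) — d² to each: class-A:36, class-B:94, class-C:45, class-D:30 → nearest is class-D
(7, 0, 1) — d² to each: class-A:153, class-B:125, class-C:94, class-D:11 → nearest is class-D
(10, 9, 8) — d² to each: class-A:94, class-B:98, class-C:45, class-D:88 → nearest is class-C
(0, 8, 2) — d² to each: class-A:33, class-B:59, class-C:56, class-D:61 → nearest is class-A
(8, 0, 10) — d² to each: class-A:241, class-B:75, class-C:56, class-D:77 → nearest is class-C
2 of the 6 points have class-C as nearest.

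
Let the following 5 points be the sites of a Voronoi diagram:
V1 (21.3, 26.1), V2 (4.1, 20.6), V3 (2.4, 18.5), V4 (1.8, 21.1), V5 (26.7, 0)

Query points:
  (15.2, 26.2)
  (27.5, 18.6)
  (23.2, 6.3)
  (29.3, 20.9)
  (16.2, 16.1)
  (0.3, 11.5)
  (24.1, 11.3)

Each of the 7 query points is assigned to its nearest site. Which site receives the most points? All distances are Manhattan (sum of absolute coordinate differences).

(15.2, 26.2) — d to each: V1:6.2, V2:16.7, V3:20.5, V4:18.5, V5:37.7 → nearest is V1
(27.5, 18.6) — d to each: V1:13.7, V2:25.4, V3:25.2, V4:28.2, V5:19.4 → nearest is V1
(23.2, 6.3) — d to each: V1:21.7, V2:33.4, V3:33, V4:36.2, V5:9.8 → nearest is V5
(29.3, 20.9) — d to each: V1:13.2, V2:25.5, V3:29.3, V4:27.7, V5:23.5 → nearest is V1
(16.2, 16.1) — d to each: V1:15.1, V2:16.6, V3:16.2, V4:19.4, V5:26.6 → nearest is V1
(0.3, 11.5) — d to each: V1:35.6, V2:12.9, V3:9.1, V4:11.1, V5:37.9 → nearest is V3
(24.1, 11.3) — d to each: V1:17.6, V2:29.3, V3:28.9, V4:32.1, V5:13.9 → nearest is V5
Tally — V1:4, V3:1, V5:2. V1 captures the most (4).

V1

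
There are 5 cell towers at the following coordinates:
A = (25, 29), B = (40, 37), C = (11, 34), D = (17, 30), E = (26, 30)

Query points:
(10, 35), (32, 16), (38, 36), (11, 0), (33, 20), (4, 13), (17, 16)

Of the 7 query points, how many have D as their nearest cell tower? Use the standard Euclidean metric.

3

(10, 35) — d² to each: A:261, B:904, C:2, D:74, E:281 → nearest is C
(32, 16) — d² to each: A:218, B:505, C:765, D:421, E:232 → nearest is A
(38, 36) — d² to each: A:218, B:5, C:733, D:477, E:180 → nearest is B
(11, 0) — d² to each: A:1037, B:2210, C:1156, D:936, E:1125 → nearest is D
(33, 20) — d² to each: A:145, B:338, C:680, D:356, E:149 → nearest is A
(4, 13) — d² to each: A:697, B:1872, C:490, D:458, E:773 → nearest is D
(17, 16) — d² to each: A:233, B:970, C:360, D:196, E:277 → nearest is D
3 of the 7 points have D as nearest.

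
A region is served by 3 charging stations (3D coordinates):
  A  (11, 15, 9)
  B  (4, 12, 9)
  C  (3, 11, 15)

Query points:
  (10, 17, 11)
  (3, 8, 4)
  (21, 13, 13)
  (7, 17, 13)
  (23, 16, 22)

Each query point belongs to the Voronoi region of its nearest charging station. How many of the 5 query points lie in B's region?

1

(10, 17, 11) — d² to each: A:9, B:65, C:101 → nearest is A
(3, 8, 4) — d² to each: A:138, B:42, C:130 → nearest is B
(21, 13, 13) — d² to each: A:120, B:306, C:332 → nearest is A
(7, 17, 13) — d² to each: A:36, B:50, C:56 → nearest is A
(23, 16, 22) — d² to each: A:314, B:546, C:474 → nearest is A
1 of the 5 points has B as nearest.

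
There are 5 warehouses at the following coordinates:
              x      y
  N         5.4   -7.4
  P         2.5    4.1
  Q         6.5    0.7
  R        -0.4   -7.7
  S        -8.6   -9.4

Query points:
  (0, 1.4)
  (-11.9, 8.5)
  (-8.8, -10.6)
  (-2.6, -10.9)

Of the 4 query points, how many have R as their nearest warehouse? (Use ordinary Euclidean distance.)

(0, 1.4) — d² to each: N:106.6, P:13.54, Q:42.74, R:82.97, S:190.6 → nearest is P
(-11.9, 8.5) — d² to each: N:552.1, P:226.72, Q:399.4, R:394.69, S:331.3 → nearest is P
(-8.8, -10.6) — d² to each: N:211.88, P:343.78, Q:361.78, R:78.97, S:1.48 → nearest is S
(-2.6, -10.9) — d² to each: N:76.25, P:251.01, Q:217.37, R:15.08, S:38.25 → nearest is R
1 of the 4 points has R as nearest.

1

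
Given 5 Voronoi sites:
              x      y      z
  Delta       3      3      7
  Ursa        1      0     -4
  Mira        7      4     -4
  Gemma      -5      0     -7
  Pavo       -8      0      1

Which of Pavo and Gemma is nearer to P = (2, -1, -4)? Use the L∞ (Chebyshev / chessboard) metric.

Gemma

d(P, Pavo) = max(10, 1, 5) = 10
d(P, Gemma) = max(7, 1, 3) = 7
10 > 7, so Gemma is closer.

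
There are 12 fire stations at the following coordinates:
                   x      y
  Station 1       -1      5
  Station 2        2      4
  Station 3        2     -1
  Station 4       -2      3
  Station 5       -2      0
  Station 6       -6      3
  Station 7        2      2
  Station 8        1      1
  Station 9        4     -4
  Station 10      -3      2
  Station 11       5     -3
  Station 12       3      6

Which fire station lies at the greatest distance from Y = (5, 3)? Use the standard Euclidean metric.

Station 6

Compare squared distances (the ordering matches that of the actual distances):
d²(Y, Station 1) = (5−(-1))² + (3−5)² = 36 + 4 = 40
d²(Y, Station 2) = (5−2)² + (3−4)² = 9 + 1 = 10
d²(Y, Station 3) = (5−2)² + (3−(-1))² = 9 + 16 = 25
d²(Y, Station 4) = (5−(-2))² + (3−3)² = 49 + 0 = 49
d²(Y, Station 5) = (5−(-2))² + (3−0)² = 49 + 9 = 58
d²(Y, Station 6) = (5−(-6))² + (3−3)² = 121 + 0 = 121
d²(Y, Station 7) = (5−2)² + (3−2)² = 9 + 1 = 10
d²(Y, Station 8) = (5−1)² + (3−1)² = 16 + 4 = 20
d²(Y, Station 9) = (5−4)² + (3−(-4))² = 1 + 49 = 50
d²(Y, Station 10) = (5−(-3))² + (3−2)² = 64 + 1 = 65
d²(Y, Station 11) = (5−5)² + (3−(-3))² = 0 + 36 = 36
d²(Y, Station 12) = (5−3)² + (3−6)² = 4 + 9 = 13
The largest is to Station 6.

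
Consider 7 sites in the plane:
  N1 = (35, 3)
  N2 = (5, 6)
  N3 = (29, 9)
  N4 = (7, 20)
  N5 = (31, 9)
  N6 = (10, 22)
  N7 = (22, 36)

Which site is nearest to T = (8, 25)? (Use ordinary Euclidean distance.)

N6

Compare squared distances (the ordering matches that of the actual distances):
|TN1|² = 729 + 484 = 1213
|TN2|² = 9 + 361 = 370
|TN3|² = 441 + 256 = 697
|TN4|² = 1 + 25 = 26
|TN5|² = 529 + 256 = 785
|TN6|² = 4 + 9 = 13
|TN7|² = 196 + 121 = 317
Minimum is at N6.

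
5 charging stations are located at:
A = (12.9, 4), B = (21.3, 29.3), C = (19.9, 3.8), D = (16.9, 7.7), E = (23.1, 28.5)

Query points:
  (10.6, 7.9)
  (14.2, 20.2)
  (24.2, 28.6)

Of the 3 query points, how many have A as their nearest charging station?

(10.6, 7.9) — d² to each: A:20.5, B:572.45, C:103.3, D:39.73, E:580.61 → nearest is A
(14.2, 20.2) — d² to each: A:264.13, B:133.22, C:301.45, D:163.54, E:148.1 → nearest is B
(24.2, 28.6) — d² to each: A:732.85, B:8.9, C:633.53, D:490.1, E:1.22 → nearest is E
1 of the 3 points has A as nearest.

1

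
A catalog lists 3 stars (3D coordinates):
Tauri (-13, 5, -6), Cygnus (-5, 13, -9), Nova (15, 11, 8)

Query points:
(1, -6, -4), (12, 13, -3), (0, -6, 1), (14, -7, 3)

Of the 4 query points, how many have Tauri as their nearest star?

(1, -6, -4) — d² to each: Tauri:321, Cygnus:422, Nova:629 → nearest is Tauri
(12, 13, -3) — d² to each: Tauri:698, Cygnus:325, Nova:134 → nearest is Nova
(0, -6, 1) — d² to each: Tauri:339, Cygnus:486, Nova:563 → nearest is Tauri
(14, -7, 3) — d² to each: Tauri:954, Cygnus:905, Nova:350 → nearest is Nova
2 of the 4 points have Tauri as nearest.

2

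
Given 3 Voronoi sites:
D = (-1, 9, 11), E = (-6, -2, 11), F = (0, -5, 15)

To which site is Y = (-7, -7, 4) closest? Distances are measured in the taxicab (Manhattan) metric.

d(Y,D) = |-7−(-1)| + |-7−9| + |4−11| = 6 + 16 + 7 = 29
d(Y,E) = |-7−(-6)| + |-7−(-2)| + |4−11| = 1 + 5 + 7 = 13
d(Y,F) = |-7−0| + |-7−(-5)| + |4−15| = 7 + 2 + 11 = 20
The smallest is to E, so Y lies in the Voronoi region of E.

E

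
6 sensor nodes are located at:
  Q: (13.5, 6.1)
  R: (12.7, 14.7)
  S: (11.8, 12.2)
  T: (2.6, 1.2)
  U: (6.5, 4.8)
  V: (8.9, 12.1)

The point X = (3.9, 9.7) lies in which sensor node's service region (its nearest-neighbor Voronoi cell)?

V

Since √ is increasing, it suffices to compare squared distances:
|XQ|² = 92.16 + 12.96 = 105.12
|XR|² = 77.44 + 25 = 102.44
|XS|² = 62.41 + 6.25 = 68.66
|XT|² = 1.69 + 72.25 = 73.94
|XU|² = 6.76 + 24.01 = 30.77
|XV|² = 25 + 5.76 = 30.76
The smallest is to V, so X lies in the Voronoi region of V.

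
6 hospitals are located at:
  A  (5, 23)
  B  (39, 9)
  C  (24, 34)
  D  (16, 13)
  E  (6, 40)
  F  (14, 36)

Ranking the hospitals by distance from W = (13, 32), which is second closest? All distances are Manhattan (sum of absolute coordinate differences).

C

d(W,A) = 8 + 9 = 17
d(W,B) = 26 + 23 = 49
d(W,C) = 11 + 2 = 13
d(W,D) = 3 + 19 = 22
d(W,E) = 7 + 8 = 15
d(W,F) = 1 + 4 = 5
Sorted ascending: F, C, E, … — the second-nearest is C.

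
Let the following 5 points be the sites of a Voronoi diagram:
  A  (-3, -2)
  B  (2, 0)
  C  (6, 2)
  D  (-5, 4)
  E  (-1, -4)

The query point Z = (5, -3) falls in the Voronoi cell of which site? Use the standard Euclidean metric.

B

Compare squared distances (the ordering matches that of the actual distances):
|ZA|² = (5−(-3))² + (-3−(-2))² = 64 + 1 = 65
|ZB|² = (5−2)² + (-3−0)² = 9 + 9 = 18
|ZC|² = (5−6)² + (-3−2)² = 1 + 25 = 26
|ZD|² = (5−(-5))² + (-3−4)² = 100 + 49 = 149
|ZE|² = (5−(-1))² + (-3−(-4))² = 36 + 1 = 37
The smallest is to B, so Z lies in the Voronoi region of B.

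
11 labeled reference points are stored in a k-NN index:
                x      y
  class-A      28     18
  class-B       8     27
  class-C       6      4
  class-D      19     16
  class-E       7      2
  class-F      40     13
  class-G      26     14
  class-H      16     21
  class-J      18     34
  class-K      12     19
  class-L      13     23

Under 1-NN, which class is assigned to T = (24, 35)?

class-J

Since √ is increasing, it suffices to compare squared distances:
d²(T, class-A) = 16 + 289 = 305
d²(T, class-B) = 256 + 64 = 320
d²(T, class-C) = 324 + 961 = 1285
d²(T, class-D) = 25 + 361 = 386
d²(T, class-E) = 289 + 1089 = 1378
d²(T, class-F) = 256 + 484 = 740
d²(T, class-G) = 4 + 441 = 445
d²(T, class-H) = 64 + 196 = 260
d²(T, class-J) = 36 + 1 = 37
d²(T, class-K) = 144 + 256 = 400
d²(T, class-L) = 121 + 144 = 265
class-J is nearest.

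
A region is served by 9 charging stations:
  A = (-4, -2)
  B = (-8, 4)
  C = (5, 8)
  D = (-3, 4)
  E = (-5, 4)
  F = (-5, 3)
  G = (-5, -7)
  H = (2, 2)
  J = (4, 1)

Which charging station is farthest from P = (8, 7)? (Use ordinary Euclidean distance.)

G

Compare squared distances (the ordering matches that of the actual distances):
|PA|² = (8−(-4))² + (7−(-2))² = 144 + 81 = 225
|PB|² = (8−(-8))² + (7−4)² = 256 + 9 = 265
|PC|² = (8−5)² + (7−8)² = 9 + 1 = 10
|PD|² = (8−(-3))² + (7−4)² = 121 + 9 = 130
|PE|² = (8−(-5))² + (7−4)² = 169 + 9 = 178
|PF|² = (8−(-5))² + (7−3)² = 169 + 16 = 185
|PG|² = (8−(-5))² + (7−(-7))² = 169 + 196 = 365
|PH|² = (8−2)² + (7−2)² = 36 + 25 = 61
|PJ|² = (8−4)² + (7−1)² = 16 + 36 = 52
The largest is to G.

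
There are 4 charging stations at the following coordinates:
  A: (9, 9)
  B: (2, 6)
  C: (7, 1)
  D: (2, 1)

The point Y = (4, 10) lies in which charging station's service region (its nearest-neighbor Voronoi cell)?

B

Compare squared distances (the ordering matches that of the actual distances):
|YA|² = 25 + 1 = 26
|YB|² = 4 + 16 = 20
|YC|² = 9 + 81 = 90
|YD|² = 4 + 81 = 85
Minimum is at B.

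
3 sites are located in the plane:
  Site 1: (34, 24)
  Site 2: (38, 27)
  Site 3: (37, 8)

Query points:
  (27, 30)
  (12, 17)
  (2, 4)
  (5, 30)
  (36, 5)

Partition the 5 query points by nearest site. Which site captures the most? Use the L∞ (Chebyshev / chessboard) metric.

(27, 30) — d to each: Site 1:7, Site 2:11, Site 3:22 → nearest is Site 1
(12, 17) — d to each: Site 1:22, Site 2:26, Site 3:25 → nearest is Site 1
(2, 4) — d to each: Site 1:32, Site 2:36, Site 3:35 → nearest is Site 1
(5, 30) — d to each: Site 1:29, Site 2:33, Site 3:32 → nearest is Site 1
(36, 5) — d to each: Site 1:19, Site 2:22, Site 3:3 → nearest is Site 3
Tally — Site 1:4, Site 3:1. Site 1 captures the most (4).

Site 1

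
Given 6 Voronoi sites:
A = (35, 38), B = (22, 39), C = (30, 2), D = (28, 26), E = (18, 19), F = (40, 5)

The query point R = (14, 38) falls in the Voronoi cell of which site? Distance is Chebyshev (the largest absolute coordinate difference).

d(R,A) = max(21, 0) = 21
d(R,B) = max(8, 1) = 8
d(R,C) = max(16, 36) = 36
d(R,D) = max(14, 12) = 14
d(R,E) = max(4, 19) = 19
d(R,F) = max(26, 33) = 33
Minimum is at B.

B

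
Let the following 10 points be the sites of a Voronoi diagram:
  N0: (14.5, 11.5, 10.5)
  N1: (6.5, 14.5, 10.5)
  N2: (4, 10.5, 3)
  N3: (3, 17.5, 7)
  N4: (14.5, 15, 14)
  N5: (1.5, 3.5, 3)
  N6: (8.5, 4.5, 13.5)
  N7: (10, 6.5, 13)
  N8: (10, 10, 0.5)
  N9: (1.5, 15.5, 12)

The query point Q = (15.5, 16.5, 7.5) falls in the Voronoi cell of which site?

Squared Euclidean distances:
|QN0|² = (15.5−14.5)² + (16.5−11.5)² + (7.5−10.5)² = 1 + 25 + 9 = 35
|QN1|² = (15.5−6.5)² + (16.5−14.5)² + (7.5−10.5)² = 81 + 4 + 9 = 94
|QN2|² = (15.5−4)² + (16.5−10.5)² + (7.5−3)² = 132.25 + 36 + 20.25 = 188.5
|QN3|² = (15.5−3)² + (16.5−17.5)² + (7.5−7)² = 156.25 + 1 + 0.25 = 157.5
|QN4|² = (15.5−14.5)² + (16.5−15)² + (7.5−14)² = 1 + 2.25 + 42.25 = 45.5
|QN5|² = (15.5−1.5)² + (16.5−3.5)² + (7.5−3)² = 196 + 169 + 20.25 = 385.25
|QN6|² = (15.5−8.5)² + (16.5−4.5)² + (7.5−13.5)² = 49 + 144 + 36 = 229
|QN7|² = (15.5−10)² + (16.5−6.5)² + (7.5−13)² = 30.25 + 100 + 30.25 = 160.5
|QN8|² = (15.5−10)² + (16.5−10)² + (7.5−0.5)² = 30.25 + 42.25 + 49 = 121.5
|QN9|² = (15.5−1.5)² + (16.5−15.5)² + (7.5−12)² = 196 + 1 + 20.25 = 217.25
N0 is nearest.

N0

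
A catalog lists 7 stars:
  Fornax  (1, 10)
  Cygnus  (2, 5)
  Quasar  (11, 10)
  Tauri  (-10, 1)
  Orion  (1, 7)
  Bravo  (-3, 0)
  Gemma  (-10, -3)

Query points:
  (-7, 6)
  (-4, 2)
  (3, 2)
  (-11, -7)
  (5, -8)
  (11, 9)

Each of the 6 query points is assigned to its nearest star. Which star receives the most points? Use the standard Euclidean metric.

Bravo

(-7, 6) — d² to each: Fornax:80, Cygnus:82, Quasar:340, Tauri:34, Orion:65, Bravo:52, Gemma:90 → nearest is Tauri
(-4, 2) — d² to each: Fornax:89, Cygnus:45, Quasar:289, Tauri:37, Orion:50, Bravo:5, Gemma:61 → nearest is Bravo
(3, 2) — d² to each: Fornax:68, Cygnus:10, Quasar:128, Tauri:170, Orion:29, Bravo:40, Gemma:194 → nearest is Cygnus
(-11, -7) — d² to each: Fornax:433, Cygnus:313, Quasar:773, Tauri:65, Orion:340, Bravo:113, Gemma:17 → nearest is Gemma
(5, -8) — d² to each: Fornax:340, Cygnus:178, Quasar:360, Tauri:306, Orion:241, Bravo:128, Gemma:250 → nearest is Bravo
(11, 9) — d² to each: Fornax:101, Cygnus:97, Quasar:1, Tauri:505, Orion:104, Bravo:277, Gemma:585 → nearest is Quasar
Tally — Cygnus:1, Quasar:1, Tauri:1, Bravo:2, Gemma:1. Bravo captures the most (2).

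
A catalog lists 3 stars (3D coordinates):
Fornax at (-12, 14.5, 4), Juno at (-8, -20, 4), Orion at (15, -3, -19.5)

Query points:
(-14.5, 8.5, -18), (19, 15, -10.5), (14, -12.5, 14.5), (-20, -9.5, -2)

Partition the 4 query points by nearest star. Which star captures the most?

(-14.5, 8.5, -18) — d² to each: Fornax:526.25, Juno:1338.5, Orion:1004.75 → nearest is Fornax
(19, 15, -10.5) — d² to each: Fornax:1171.5, Juno:2164.25, Orion:421 → nearest is Orion
(14, -12.5, 14.5) — d² to each: Fornax:1515.25, Juno:650.5, Orion:1247.25 → nearest is Juno
(-20, -9.5, -2) — d² to each: Fornax:676, Juno:290.25, Orion:1573.5 → nearest is Juno
Tally — Fornax:1, Juno:2, Orion:1. Juno captures the most (2).

Juno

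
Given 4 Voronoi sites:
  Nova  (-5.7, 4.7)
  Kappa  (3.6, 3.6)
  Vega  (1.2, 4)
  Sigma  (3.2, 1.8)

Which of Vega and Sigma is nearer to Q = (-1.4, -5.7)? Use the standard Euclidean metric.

Compare squared distances:
d²(Q, Vega) = (-1.4−1.2)² + (-5.7−4)² = 6.76 + 94.09 = 100.85
d²(Q, Sigma) = (-1.4−3.2)² + (-5.7−1.8)² = 21.16 + 56.25 = 77.41
100.85 > 77.41, so Sigma is closer.

Sigma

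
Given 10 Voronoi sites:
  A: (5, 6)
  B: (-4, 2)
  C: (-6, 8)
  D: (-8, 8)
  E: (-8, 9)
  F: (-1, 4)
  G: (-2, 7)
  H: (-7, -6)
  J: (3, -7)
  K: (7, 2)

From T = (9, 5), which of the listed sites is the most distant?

H

Squared Euclidean distances:
|TA|² = (9−5)² + (5−6)² = 16 + 1 = 17
|TB|² = (9−(-4))² + (5−2)² = 169 + 9 = 178
|TC|² = (9−(-6))² + (5−8)² = 225 + 9 = 234
|TD|² = (9−(-8))² + (5−8)² = 289 + 9 = 298
|TE|² = (9−(-8))² + (5−9)² = 289 + 16 = 305
|TF|² = (9−(-1))² + (5−4)² = 100 + 1 = 101
|TG|² = (9−(-2))² + (5−7)² = 121 + 4 = 125
|TH|² = (9−(-7))² + (5−(-6))² = 256 + 121 = 377
|TJ|² = (9−3)² + (5−(-7))² = 36 + 144 = 180
|TK|² = (9−7)² + (5−2)² = 4 + 9 = 13
The largest is to H.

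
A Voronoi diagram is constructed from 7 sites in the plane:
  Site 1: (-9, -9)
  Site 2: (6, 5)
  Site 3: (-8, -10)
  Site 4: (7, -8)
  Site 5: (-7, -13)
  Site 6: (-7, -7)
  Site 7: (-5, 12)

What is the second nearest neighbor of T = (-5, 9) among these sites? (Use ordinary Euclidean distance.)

Squared Euclidean distances:
d²(T, Site 1) = (-5−(-9))² + (9−(-9))² = 16 + 324 = 340
d²(T, Site 2) = (-5−6)² + (9−5)² = 121 + 16 = 137
d²(T, Site 3) = (-5−(-8))² + (9−(-10))² = 9 + 361 = 370
d²(T, Site 4) = (-5−7)² + (9−(-8))² = 144 + 289 = 433
d²(T, Site 5) = (-5−(-7))² + (9−(-13))² = 4 + 484 = 488
d²(T, Site 6) = (-5−(-7))² + (9−(-7))² = 4 + 256 = 260
d²(T, Site 7) = (-5−(-5))² + (9−12)² = 0 + 9 = 9
Sorted ascending: Site 7, Site 2, Site 6, … — the second-nearest is Site 2.

Site 2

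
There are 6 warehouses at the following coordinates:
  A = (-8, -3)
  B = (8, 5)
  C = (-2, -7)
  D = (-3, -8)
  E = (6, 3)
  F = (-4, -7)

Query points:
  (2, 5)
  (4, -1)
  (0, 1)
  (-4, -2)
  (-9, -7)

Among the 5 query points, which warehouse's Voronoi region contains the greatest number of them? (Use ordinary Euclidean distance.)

(2, 5) — d² to each: A:164, B:36, C:160, D:194, E:20, F:180 → nearest is E
(4, -1) — d² to each: A:148, B:52, C:72, D:98, E:20, F:100 → nearest is E
(0, 1) — d² to each: A:80, B:80, C:68, D:90, E:40, F:80 → nearest is E
(-4, -2) — d² to each: A:17, B:193, C:29, D:37, E:125, F:25 → nearest is A
(-9, -7) — d² to each: A:17, B:433, C:49, D:37, E:325, F:25 → nearest is A
Tally — A:2, E:3. E captures the most (3).

E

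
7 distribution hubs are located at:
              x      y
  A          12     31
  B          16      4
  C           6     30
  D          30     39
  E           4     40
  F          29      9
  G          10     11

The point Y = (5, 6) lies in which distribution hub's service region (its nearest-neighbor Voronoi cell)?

G

Since √ is increasing, it suffices to compare squared distances:
|YA|² = (5−12)² + (6−31)² = 49 + 625 = 674
|YB|² = (5−16)² + (6−4)² = 121 + 4 = 125
|YC|² = (5−6)² + (6−30)² = 1 + 576 = 577
|YD|² = (5−30)² + (6−39)² = 625 + 1089 = 1714
|YE|² = (5−4)² + (6−40)² = 1 + 1156 = 1157
|YF|² = (5−29)² + (6−9)² = 576 + 9 = 585
|YG|² = (5−10)² + (6−11)² = 25 + 25 = 50
Minimum is at G.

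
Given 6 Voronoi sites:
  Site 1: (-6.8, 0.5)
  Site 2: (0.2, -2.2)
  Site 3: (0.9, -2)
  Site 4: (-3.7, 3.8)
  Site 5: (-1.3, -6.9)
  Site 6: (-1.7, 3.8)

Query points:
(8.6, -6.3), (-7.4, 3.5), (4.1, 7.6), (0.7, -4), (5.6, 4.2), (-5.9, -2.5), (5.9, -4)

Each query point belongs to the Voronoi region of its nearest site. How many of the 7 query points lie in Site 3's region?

2

(8.6, -6.3) — d² to each: Site 1:283.4, Site 2:87.37, Site 3:77.78, Site 4:253.3, Site 5:98.37, Site 6:208.1 → nearest is Site 3
(-7.4, 3.5) — d² to each: Site 1:9.36, Site 2:90.25, Site 3:99.14, Site 4:13.78, Site 5:145.37, Site 6:32.58 → nearest is Site 1
(4.1, 7.6) — d² to each: Site 1:169.22, Site 2:111.25, Site 3:102.4, Site 4:75.28, Site 5:239.41, Site 6:48.08 → nearest is Site 6
(0.7, -4) — d² to each: Site 1:76.5, Site 2:3.49, Site 3:4.04, Site 4:80.2, Site 5:12.41, Site 6:66.6 → nearest is Site 2
(5.6, 4.2) — d² to each: Site 1:167.45, Site 2:70.12, Site 3:60.53, Site 4:86.65, Site 5:170.82, Site 6:53.45 → nearest is Site 6
(-5.9, -2.5) — d² to each: Site 1:9.81, Site 2:37.3, Site 3:46.49, Site 4:44.53, Site 5:40.52, Site 6:57.33 → nearest is Site 1
(5.9, -4) — d² to each: Site 1:181.54, Site 2:35.73, Site 3:29, Site 4:153, Site 5:60.25, Site 6:118.6 → nearest is Site 3
2 of the 7 points have Site 3 as nearest.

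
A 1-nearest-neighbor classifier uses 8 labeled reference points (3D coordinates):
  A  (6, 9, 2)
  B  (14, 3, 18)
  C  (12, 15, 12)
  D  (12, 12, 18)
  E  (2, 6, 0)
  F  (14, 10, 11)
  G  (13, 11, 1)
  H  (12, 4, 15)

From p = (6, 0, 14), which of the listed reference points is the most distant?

Since √ is increasing, it suffices to compare squared distances:
|pA|² = 0 + 81 + 144 = 225
|pB|² = 64 + 9 + 16 = 89
|pC|² = 36 + 225 + 4 = 265
|pD|² = 36 + 144 + 16 = 196
|pE|² = 16 + 36 + 196 = 248
|pF|² = 64 + 100 + 9 = 173
|pG|² = 49 + 121 + 169 = 339
|pH|² = 36 + 16 + 1 = 53
The largest is to G.

G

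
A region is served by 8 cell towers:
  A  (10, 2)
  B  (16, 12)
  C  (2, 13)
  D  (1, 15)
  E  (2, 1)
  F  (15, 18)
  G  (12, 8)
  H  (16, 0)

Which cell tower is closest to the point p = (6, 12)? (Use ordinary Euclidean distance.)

Compare squared distances (the ordering matches that of the actual distances):
|pA|² = (6−10)² + (12−2)² = 16 + 100 = 116
|pB|² = (6−16)² + (12−12)² = 100 + 0 = 100
|pC|² = (6−2)² + (12−13)² = 16 + 1 = 17
|pD|² = (6−1)² + (12−15)² = 25 + 9 = 34
|pE|² = (6−2)² + (12−1)² = 16 + 121 = 137
|pF|² = (6−15)² + (12−18)² = 81 + 36 = 117
|pG|² = (6−12)² + (12−8)² = 36 + 16 = 52
|pH|² = (6−16)² + (12−0)² = 100 + 144 = 244
C is nearest.

C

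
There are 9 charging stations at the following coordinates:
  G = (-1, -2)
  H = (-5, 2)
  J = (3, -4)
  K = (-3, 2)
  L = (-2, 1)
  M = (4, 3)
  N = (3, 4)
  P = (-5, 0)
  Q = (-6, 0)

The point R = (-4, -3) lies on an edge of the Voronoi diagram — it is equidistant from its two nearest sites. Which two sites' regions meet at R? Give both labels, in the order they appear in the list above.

Squared distances from R to each site:
|RG|² = 9 + 1 = 10
|RH|² = 1 + 25 = 26
|RJ|² = 49 + 1 = 50
|RK|² = 1 + 25 = 26
|RL|² = 4 + 16 = 20
|RM|² = 64 + 36 = 100
|RN|² = 49 + 49 = 98
|RP|² = 1 + 9 = 10
|RQ|² = 4 + 9 = 13
R is equidistant from G and P (both at squared distance 10), and every other site is strictly farther — so R lies on the G–P Voronoi edge.

G and P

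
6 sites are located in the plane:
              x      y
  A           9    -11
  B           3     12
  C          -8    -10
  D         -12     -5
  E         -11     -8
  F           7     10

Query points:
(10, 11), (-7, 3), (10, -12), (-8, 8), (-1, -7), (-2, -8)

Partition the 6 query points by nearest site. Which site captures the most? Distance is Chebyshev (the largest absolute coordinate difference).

(10, 11) — d to each: A:22, B:7, C:21, D:22, E:21, F:3 → nearest is F
(-7, 3) — d to each: A:16, B:10, C:13, D:8, E:11, F:14 → nearest is D
(10, -12) — d to each: A:1, B:24, C:18, D:22, E:21, F:22 → nearest is A
(-8, 8) — d to each: A:19, B:11, C:18, D:13, E:16, F:15 → nearest is B
(-1, -7) — d to each: A:10, B:19, C:7, D:11, E:10, F:17 → nearest is C
(-2, -8) — d to each: A:11, B:20, C:6, D:10, E:9, F:18 → nearest is C
Tally — A:1, B:1, C:2, D:1, F:1. C captures the most (2).

C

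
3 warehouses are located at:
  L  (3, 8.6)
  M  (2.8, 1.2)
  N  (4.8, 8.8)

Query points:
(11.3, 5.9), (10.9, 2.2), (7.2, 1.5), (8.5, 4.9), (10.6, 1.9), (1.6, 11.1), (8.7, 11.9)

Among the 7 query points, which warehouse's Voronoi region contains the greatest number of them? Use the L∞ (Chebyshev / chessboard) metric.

(11.3, 5.9) — d to each: L:8.3, M:8.5, N:6.5 → nearest is N
(10.9, 2.2) — d to each: L:7.9, M:8.1, N:6.6 → nearest is N
(7.2, 1.5) — d to each: L:7.1, M:4.4, N:7.3 → nearest is M
(8.5, 4.9) — d to each: L:5.5, M:5.7, N:3.9 → nearest is N
(10.6, 1.9) — d to each: L:7.6, M:7.8, N:6.9 → nearest is N
(1.6, 11.1) — d to each: L:2.5, M:9.9, N:3.2 → nearest is L
(8.7, 11.9) — d to each: L:5.7, M:10.7, N:3.9 → nearest is N
Tally — L:1, M:1, N:5. N captures the most (5).

N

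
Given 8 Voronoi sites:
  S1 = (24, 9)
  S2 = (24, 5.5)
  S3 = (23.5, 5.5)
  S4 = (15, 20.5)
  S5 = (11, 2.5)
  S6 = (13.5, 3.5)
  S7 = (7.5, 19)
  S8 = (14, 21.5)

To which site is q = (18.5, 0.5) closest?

S6

Compare squared distances (the ordering matches that of the actual distances):
|qS1|² = 30.25 + 72.25 = 102.5
|qS2|² = 30.25 + 25 = 55.25
|qS3|² = 25 + 25 = 50
|qS4|² = 12.25 + 400 = 412.25
|qS5|² = 56.25 + 4 = 60.25
|qS6|² = 25 + 9 = 34
|qS7|² = 121 + 342.25 = 463.25
|qS8|² = 20.25 + 441 = 461.25
The smallest is to S6, so q lies in the Voronoi region of S6.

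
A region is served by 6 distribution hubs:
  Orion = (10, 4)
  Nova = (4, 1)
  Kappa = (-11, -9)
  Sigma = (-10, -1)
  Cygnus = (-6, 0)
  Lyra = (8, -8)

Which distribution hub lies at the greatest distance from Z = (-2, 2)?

Kappa

Since √ is increasing, it suffices to compare squared distances:
d²(Z, Orion) = (-2−10)² + (2−4)² = 144 + 4 = 148
d²(Z, Nova) = (-2−4)² + (2−1)² = 36 + 1 = 37
d²(Z, Kappa) = (-2−(-11))² + (2−(-9))² = 81 + 121 = 202
d²(Z, Sigma) = (-2−(-10))² + (2−(-1))² = 64 + 9 = 73
d²(Z, Cygnus) = (-2−(-6))² + (2−0)² = 16 + 4 = 20
d²(Z, Lyra) = (-2−8)² + (2−(-8))² = 100 + 100 = 200
The largest is to Kappa.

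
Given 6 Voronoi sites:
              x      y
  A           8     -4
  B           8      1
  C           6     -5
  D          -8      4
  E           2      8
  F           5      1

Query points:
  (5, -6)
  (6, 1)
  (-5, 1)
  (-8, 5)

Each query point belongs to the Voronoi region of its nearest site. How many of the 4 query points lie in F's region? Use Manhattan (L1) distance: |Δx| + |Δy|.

(5, -6) — d to each: A:5, B:10, C:2, D:23, E:17, F:7 → nearest is C
(6, 1) — d to each: A:7, B:2, C:6, D:17, E:11, F:1 → nearest is F
(-5, 1) — d to each: A:18, B:13, C:17, D:6, E:14, F:10 → nearest is D
(-8, 5) — d to each: A:25, B:20, C:24, D:1, E:13, F:17 → nearest is D
1 of the 4 points has F as nearest.

1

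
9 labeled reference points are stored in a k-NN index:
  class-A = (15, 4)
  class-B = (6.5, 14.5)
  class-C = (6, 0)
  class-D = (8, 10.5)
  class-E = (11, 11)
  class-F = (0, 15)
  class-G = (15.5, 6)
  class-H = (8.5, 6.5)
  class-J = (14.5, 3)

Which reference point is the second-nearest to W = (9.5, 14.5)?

Since √ is increasing, it suffices to compare squared distances:
d²(W, class-A) = (9.5−15)² + (14.5−4)² = 30.25 + 110.25 = 140.5
d²(W, class-B) = (9.5−6.5)² + (14.5−14.5)² = 9 + 0 = 9
d²(W, class-C) = (9.5−6)² + (14.5−0)² = 12.25 + 210.25 = 222.5
d²(W, class-D) = (9.5−8)² + (14.5−10.5)² = 2.25 + 16 = 18.25
d²(W, class-E) = (9.5−11)² + (14.5−11)² = 2.25 + 12.25 = 14.5
d²(W, class-F) = (9.5−0)² + (14.5−15)² = 90.25 + 0.25 = 90.5
d²(W, class-G) = (9.5−15.5)² + (14.5−6)² = 36 + 72.25 = 108.25
d²(W, class-H) = (9.5−8.5)² + (14.5−6.5)² = 1 + 64 = 65
d²(W, class-J) = (9.5−14.5)² + (14.5−3)² = 25 + 132.25 = 157.25
Sorted ascending: class-B, class-E, class-D, … — the second-nearest is class-E.

class-E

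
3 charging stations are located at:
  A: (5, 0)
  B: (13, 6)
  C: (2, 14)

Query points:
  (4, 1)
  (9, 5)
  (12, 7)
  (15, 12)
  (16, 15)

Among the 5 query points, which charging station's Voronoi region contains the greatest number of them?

(4, 1) — d² to each: A:2, B:106, C:173 → nearest is A
(9, 5) — d² to each: A:41, B:17, C:130 → nearest is B
(12, 7) — d² to each: A:98, B:2, C:149 → nearest is B
(15, 12) — d² to each: A:244, B:40, C:173 → nearest is B
(16, 15) — d² to each: A:346, B:90, C:197 → nearest is B
Tally — A:1, B:4. B captures the most (4).

B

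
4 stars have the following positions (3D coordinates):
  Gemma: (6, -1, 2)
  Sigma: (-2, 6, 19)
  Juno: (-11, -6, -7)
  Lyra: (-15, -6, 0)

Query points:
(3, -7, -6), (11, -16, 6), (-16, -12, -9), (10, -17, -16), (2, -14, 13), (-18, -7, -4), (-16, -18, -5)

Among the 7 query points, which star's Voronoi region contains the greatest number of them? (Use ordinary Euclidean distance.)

Gemma

(3, -7, -6) — d² to each: Gemma:109, Sigma:819, Juno:198, Lyra:361 → nearest is Gemma
(11, -16, 6) — d² to each: Gemma:266, Sigma:822, Juno:753, Lyra:812 → nearest is Gemma
(-16, -12, -9) — d² to each: Gemma:726, Sigma:1304, Juno:65, Lyra:118 → nearest is Juno
(10, -17, -16) — d² to each: Gemma:596, Sigma:1898, Juno:643, Lyra:1002 → nearest is Gemma
(2, -14, 13) — d² to each: Gemma:306, Sigma:452, Juno:633, Lyra:522 → nearest is Gemma
(-18, -7, -4) — d² to each: Gemma:648, Sigma:954, Juno:59, Lyra:26 → nearest is Lyra
(-16, -18, -5) — d² to each: Gemma:822, Sigma:1348, Juno:173, Lyra:170 → nearest is Lyra
Tally — Gemma:4, Juno:1, Lyra:2. Gemma captures the most (4).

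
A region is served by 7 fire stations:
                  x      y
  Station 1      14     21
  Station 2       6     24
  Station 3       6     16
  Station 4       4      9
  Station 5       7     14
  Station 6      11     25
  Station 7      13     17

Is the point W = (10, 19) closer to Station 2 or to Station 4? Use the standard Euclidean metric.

Station 2

Compare squared distances:
d²(W, Station 2) = (10−6)² + (19−24)² = 16 + 25 = 41
d²(W, Station 4) = (10−4)² + (19−9)² = 36 + 100 = 136
41 < 136, so Station 2 is closer.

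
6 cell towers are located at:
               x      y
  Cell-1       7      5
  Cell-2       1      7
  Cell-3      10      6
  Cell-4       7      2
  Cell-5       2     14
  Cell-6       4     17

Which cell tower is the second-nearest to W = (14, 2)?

Since √ is increasing, it suffices to compare squared distances:
d²(W, Cell-1) = 49 + 9 = 58
d²(W, Cell-2) = 169 + 25 = 194
d²(W, Cell-3) = 16 + 16 = 32
d²(W, Cell-4) = 49 + 0 = 49
d²(W, Cell-5) = 144 + 144 = 288
d²(W, Cell-6) = 100 + 225 = 325
Sorted ascending: Cell-3, Cell-4, Cell-1, … — the second-nearest is Cell-4.

Cell-4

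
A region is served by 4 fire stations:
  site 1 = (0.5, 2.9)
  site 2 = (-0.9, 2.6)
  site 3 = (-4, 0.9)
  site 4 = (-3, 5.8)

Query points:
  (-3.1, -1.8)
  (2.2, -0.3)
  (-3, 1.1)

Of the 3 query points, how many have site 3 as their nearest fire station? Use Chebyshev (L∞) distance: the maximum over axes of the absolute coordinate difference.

2

(-3.1, -1.8) — d to each: site 1:4.7, site 2:4.4, site 3:2.7, site 4:7.6 → nearest is site 3
(2.2, -0.3) — d to each: site 1:3.2, site 2:3.1, site 3:6.2, site 4:6.1 → nearest is site 2
(-3, 1.1) — d to each: site 1:3.5, site 2:2.1, site 3:1, site 4:4.7 → nearest is site 3
2 of the 3 points have site 3 as nearest.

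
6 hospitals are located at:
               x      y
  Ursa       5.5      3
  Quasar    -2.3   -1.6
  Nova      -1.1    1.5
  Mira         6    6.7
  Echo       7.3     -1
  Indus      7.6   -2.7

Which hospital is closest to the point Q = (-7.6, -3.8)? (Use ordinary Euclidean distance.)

Quasar

Squared Euclidean distances:
d²(Q, Ursa) = 171.61 + 46.24 = 217.85
d²(Q, Quasar) = 28.09 + 4.84 = 32.93
d²(Q, Nova) = 42.25 + 28.09 = 70.34
d²(Q, Mira) = 184.96 + 110.25 = 295.21
d²(Q, Echo) = 222.01 + 7.84 = 229.85
d²(Q, Indus) = 231.04 + 1.21 = 232.25
Minimum is at Quasar.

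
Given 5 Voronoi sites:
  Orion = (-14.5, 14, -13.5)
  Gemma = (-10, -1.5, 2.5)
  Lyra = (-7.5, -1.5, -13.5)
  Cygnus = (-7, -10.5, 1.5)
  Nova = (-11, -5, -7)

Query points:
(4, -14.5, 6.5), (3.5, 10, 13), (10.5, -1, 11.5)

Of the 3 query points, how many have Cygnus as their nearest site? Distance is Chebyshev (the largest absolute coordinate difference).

(4, -14.5, 6.5) — d to each: Orion:28.5, Gemma:14, Lyra:20, Cygnus:11, Nova:15 → nearest is Cygnus
(3.5, 10, 13) — d to each: Orion:26.5, Gemma:13.5, Lyra:26.5, Cygnus:20.5, Nova:20 → nearest is Gemma
(10.5, -1, 11.5) — d to each: Orion:25, Gemma:20.5, Lyra:25, Cygnus:17.5, Nova:21.5 → nearest is Cygnus
2 of the 3 points have Cygnus as nearest.

2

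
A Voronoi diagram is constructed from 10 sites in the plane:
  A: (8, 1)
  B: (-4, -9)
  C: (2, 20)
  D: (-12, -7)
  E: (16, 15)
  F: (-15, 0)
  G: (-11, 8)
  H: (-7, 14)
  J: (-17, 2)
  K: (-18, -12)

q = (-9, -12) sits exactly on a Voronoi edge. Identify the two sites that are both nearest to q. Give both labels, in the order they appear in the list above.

Squared distances from q to each site:
|qA|² = (-9−8)² + (-12−1)² = 289 + 169 = 458
|qB|² = (-9−(-4))² + (-12−(-9))² = 25 + 9 = 34
|qC|² = (-9−2)² + (-12−20)² = 121 + 1024 = 1145
|qD|² = (-9−(-12))² + (-12−(-7))² = 9 + 25 = 34
|qE|² = (-9−16)² + (-12−15)² = 625 + 729 = 1354
|qF|² = (-9−(-15))² + (-12−0)² = 36 + 144 = 180
|qG|² = (-9−(-11))² + (-12−8)² = 4 + 400 = 404
|qH|² = (-9−(-7))² + (-12−14)² = 4 + 676 = 680
|qJ|² = (-9−(-17))² + (-12−2)² = 64 + 196 = 260
|qK|² = (-9−(-18))² + (-12−(-12))² = 81 + 0 = 81
q is equidistant from B and D (both at squared distance 34), and every other site is strictly farther — so q lies on the B–D Voronoi edge.

B and D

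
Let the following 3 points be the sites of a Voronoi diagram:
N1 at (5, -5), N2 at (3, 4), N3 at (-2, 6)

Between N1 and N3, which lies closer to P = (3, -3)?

Compare squared distances:
|PN1|² = (3−5)² + (-3−(-5))² = 4 + 4 = 8
|PN3|² = (3−(-2))² + (-3−6)² = 25 + 81 = 106
8 < 106, so N1 is closer.

N1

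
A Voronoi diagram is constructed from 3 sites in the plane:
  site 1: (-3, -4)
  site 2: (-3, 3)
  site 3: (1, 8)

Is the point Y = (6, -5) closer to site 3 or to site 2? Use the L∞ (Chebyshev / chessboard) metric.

site 2

d(Y, site 3) = max(5, 13) = 13
d(Y, site 2) = max(9, 8) = 9
13 > 9, so site 2 is closer.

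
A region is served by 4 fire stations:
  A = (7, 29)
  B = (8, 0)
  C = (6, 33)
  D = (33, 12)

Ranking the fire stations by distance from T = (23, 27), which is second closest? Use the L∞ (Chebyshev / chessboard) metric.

A

d(T,A) = max(16, 2) = 16
d(T,B) = max(15, 27) = 27
d(T,C) = max(17, 6) = 17
d(T,D) = max(10, 15) = 15
Sorted ascending: D, A, C, … — the second-nearest is A.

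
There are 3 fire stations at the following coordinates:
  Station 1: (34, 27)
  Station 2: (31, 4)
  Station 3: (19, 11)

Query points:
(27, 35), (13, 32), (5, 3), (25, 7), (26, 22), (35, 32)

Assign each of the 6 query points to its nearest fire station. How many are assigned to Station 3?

1

(27, 35) — d² to each: Station 1:113, Station 2:977, Station 3:640 → nearest is Station 1
(13, 32) — d² to each: Station 1:466, Station 2:1108, Station 3:477 → nearest is Station 1
(5, 3) — d² to each: Station 1:1417, Station 2:677, Station 3:260 → nearest is Station 3
(25, 7) — d² to each: Station 1:481, Station 2:45, Station 3:52 → nearest is Station 2
(26, 22) — d² to each: Station 1:89, Station 2:349, Station 3:170 → nearest is Station 1
(35, 32) — d² to each: Station 1:26, Station 2:800, Station 3:697 → nearest is Station 1
1 of the 6 points has Station 3 as nearest.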